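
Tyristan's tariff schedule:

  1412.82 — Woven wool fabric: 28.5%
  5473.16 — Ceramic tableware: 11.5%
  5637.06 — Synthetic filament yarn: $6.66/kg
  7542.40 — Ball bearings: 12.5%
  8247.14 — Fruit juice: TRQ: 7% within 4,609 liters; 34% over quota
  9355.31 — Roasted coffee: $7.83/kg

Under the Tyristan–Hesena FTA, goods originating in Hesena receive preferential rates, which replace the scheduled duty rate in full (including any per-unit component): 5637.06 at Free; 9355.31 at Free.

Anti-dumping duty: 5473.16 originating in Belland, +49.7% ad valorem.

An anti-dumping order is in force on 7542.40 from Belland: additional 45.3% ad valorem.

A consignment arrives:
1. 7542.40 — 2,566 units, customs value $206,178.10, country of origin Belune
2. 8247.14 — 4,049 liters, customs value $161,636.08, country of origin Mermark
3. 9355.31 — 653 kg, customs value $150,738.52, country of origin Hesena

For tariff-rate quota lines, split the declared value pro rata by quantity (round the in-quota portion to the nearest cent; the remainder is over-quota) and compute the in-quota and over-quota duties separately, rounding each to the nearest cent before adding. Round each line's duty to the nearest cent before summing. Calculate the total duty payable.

Line 1 (7542.40, Belune, 2,566 units, $206,178.10):
Base rate for 7542.40 is 12.5%.
The additional-duty order on 7542.40 targets Belland, not Belune; it does not apply.
Duty = $206,178.10 × 12.5% = $25,772.26.
Line 2 (8247.14, Mermark, 4,049 liters, $161,636.08):
Code 8247.14 is under a tariff-rate quota (threshold 4,609 liters). Quantity 4,049 liters is within the quota, so the in-quota rate 7% applies to the full value.
Duty = $161,636.08 × 7% = $11,314.53.
Line 3 (9355.31, Hesena, 653 kg, $150,738.52):
Base rate for 9355.31 is $7.83/kg.
Origin Hesena qualifies under the Tyristan–Hesena agreement and 9355.31 is covered: preferential rate Free applies instead.
Duty = $150,738.52 × 0% = $0.00.
Total = $25,772.26 + $11,314.53 + $0.00 = $37,086.79.

$37,086.79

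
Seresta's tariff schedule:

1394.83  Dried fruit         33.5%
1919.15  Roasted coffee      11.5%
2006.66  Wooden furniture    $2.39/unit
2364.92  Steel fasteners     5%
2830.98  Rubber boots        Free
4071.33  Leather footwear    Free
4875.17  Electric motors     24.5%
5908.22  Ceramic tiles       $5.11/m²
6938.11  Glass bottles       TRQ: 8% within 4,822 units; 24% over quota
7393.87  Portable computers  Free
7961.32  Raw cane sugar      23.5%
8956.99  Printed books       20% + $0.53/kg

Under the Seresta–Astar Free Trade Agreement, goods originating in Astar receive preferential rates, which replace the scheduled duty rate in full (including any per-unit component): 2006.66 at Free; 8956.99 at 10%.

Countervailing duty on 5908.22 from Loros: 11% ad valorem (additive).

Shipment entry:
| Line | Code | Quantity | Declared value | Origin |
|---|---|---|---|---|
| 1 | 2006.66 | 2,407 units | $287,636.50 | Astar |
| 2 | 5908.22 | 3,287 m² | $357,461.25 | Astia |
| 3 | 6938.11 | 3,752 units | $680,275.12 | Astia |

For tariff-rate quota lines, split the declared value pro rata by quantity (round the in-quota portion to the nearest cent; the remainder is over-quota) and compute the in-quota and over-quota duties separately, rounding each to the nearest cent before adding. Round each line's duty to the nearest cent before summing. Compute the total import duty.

$71,218.58

Line 1 (2006.66, Astar, 2,407 units, $287,636.50):
Base rate for 2006.66 is $2.39/unit.
Origin Astar qualifies under the Seresta–Astar agreement and 2006.66 is covered: preferential rate Free applies instead.
Duty = $287,636.50 × 0% = $0.00.
Line 2 (5908.22, Astia, 3,287 m², $357,461.25):
Base rate for 5908.22 is $5.11/m².
The additional-duty order on 5908.22 targets Loros, not Astia; it does not apply.
Duty = 3,287 × $5.11 = $16,796.57.
Line 3 (6938.11, Astia, 3,752 units, $680,275.12):
Code 6938.11 is under a tariff-rate quota (threshold 4,822 units). Quantity 3,752 units is within the quota, so the in-quota rate 8% applies to the full value.
Duty = $680,275.12 × 8% = $54,422.01.
Total = $0.00 + $16,796.57 + $54,422.01 = $71,218.58.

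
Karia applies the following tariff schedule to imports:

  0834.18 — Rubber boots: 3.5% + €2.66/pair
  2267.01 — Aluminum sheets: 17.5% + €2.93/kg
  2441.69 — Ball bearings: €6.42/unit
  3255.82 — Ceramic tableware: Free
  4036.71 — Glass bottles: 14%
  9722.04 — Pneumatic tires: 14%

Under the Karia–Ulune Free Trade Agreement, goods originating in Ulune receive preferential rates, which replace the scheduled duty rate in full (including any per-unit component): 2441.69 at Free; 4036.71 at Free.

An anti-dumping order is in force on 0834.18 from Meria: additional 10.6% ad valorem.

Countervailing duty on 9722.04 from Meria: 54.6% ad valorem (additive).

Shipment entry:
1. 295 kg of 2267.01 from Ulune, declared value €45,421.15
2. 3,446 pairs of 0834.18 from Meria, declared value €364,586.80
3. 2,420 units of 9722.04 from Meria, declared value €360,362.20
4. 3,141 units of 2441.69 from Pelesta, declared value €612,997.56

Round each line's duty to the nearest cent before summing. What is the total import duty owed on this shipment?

€336,759.84

Line 1 (2267.01, Ulune, 295 kg, €45,421.15):
Base rate for 2267.01 is 17.5% + €2.93/kg.
Origin Ulune is the FTA partner but 2267.01 is not on the preference list; base rate stands.
Duty = €45,421.15 × 17.5% + 295 × €2.93 = €8,813.05.
Line 2 (0834.18, Meria, 3,446 pairs, €364,586.80):
Base rate for 0834.18 is 3.5% + €2.66/pair.
Additional duty on 0834.18 from Meria: +10.6%. Applied ad valorem rate: 3.5% + 10.6% = 14.1%.
Duty = €364,586.80 × 14.1% + 3,446 × €2.66 = €60,573.10.
Line 3 (9722.04, Meria, 2,420 units, €360,362.20):
Base rate for 9722.04 is 14%.
Additional duty on 9722.04 from Meria: +54.6%. Applied ad valorem rate: 14% + 54.6% = 68.6%.
Duty = €360,362.20 × 68.6% = €247,208.47.
Line 4 (2441.69, Pelesta, 3,141 units, €612,997.56):
Base rate for 2441.69 is €6.42/unit.
2441.69 has an FTA preferential rate, but origin Pelesta is not Ulune; base rate stands.
Duty = 3,141 × €6.42 = €20,165.22.
Total = €8,813.05 + €60,573.10 + €247,208.47 + €20,165.22 = €336,759.84.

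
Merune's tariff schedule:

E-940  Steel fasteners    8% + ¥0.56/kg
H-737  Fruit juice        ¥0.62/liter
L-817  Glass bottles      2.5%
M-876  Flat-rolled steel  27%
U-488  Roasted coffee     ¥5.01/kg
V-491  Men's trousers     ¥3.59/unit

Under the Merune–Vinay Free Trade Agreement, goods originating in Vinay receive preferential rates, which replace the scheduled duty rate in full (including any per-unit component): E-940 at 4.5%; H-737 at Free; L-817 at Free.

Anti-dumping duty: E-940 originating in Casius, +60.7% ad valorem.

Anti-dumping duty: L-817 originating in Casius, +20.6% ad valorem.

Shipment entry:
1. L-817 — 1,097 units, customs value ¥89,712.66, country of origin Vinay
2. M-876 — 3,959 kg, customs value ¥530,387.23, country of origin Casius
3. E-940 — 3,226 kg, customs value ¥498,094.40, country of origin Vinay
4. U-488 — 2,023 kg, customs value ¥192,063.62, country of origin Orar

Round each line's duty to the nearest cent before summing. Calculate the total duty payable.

¥175,754.03

Line 1 (L-817, Vinay, 1,097 units, ¥89,712.66):
Base rate for L-817 is 2.5%.
Origin Vinay qualifies under the Merune–Vinay agreement and L-817 is covered: preferential rate Free applies instead.
The additional-duty order on L-817 targets Casius, not Vinay; it does not apply.
Duty = ¥89,712.66 × 0% = ¥0.00.
Line 2 (M-876, Casius, 3,959 kg, ¥530,387.23):
Base rate for M-876 is 27%.
Duty = ¥530,387.23 × 27% = ¥143,204.55.
Line 3 (E-940, Vinay, 3,226 kg, ¥498,094.40):
Base rate for E-940 is 8% + ¥0.56/kg.
Origin Vinay qualifies under the Merune–Vinay agreement and E-940 is covered: preferential rate 4.5% applies instead.
The additional-duty order on E-940 targets Casius, not Vinay; it does not apply.
Duty = ¥498,094.40 × 4.5% = ¥22,414.25.
Line 4 (U-488, Orar, 2,023 kg, ¥192,063.62):
Base rate for U-488 is ¥5.01/kg.
Duty = 2,023 × ¥5.01 = ¥10,135.23.
Total = ¥0.00 + ¥143,204.55 + ¥22,414.25 + ¥10,135.23 = ¥175,754.03.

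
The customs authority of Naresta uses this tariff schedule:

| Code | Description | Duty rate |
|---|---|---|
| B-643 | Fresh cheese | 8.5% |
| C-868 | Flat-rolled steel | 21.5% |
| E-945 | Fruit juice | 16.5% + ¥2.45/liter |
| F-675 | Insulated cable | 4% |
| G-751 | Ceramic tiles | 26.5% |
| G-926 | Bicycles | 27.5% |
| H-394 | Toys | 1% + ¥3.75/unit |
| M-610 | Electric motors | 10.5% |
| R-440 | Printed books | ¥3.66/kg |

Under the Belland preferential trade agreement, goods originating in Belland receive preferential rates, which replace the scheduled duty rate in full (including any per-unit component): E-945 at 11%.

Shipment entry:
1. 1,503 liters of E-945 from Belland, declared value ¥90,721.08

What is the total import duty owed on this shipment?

¥9,979.32

Line 1 (E-945, Belland, 1,503 liters, ¥90,721.08):
Base rate for E-945 is 16.5% + ¥2.45/liter.
Origin Belland qualifies under the Naresta–Belland agreement and E-945 is covered: preferential rate 11% applies instead.
Duty = ¥90,721.08 × 11% = ¥9,979.32.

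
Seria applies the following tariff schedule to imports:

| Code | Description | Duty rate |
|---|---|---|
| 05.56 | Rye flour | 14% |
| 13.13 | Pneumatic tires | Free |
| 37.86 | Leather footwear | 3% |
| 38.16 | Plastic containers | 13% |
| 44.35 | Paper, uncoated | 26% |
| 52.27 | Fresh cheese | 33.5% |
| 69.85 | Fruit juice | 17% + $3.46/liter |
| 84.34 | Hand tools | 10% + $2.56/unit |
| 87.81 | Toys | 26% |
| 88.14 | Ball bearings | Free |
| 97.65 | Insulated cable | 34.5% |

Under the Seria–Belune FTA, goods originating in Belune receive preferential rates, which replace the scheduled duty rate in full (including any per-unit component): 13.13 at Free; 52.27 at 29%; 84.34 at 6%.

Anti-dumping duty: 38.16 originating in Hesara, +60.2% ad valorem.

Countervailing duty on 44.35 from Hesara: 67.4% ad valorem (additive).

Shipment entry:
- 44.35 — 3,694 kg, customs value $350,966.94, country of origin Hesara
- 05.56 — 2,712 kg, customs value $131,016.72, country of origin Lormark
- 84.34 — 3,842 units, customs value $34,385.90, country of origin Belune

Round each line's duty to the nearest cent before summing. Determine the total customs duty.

Line 1 (44.35, Hesara, 3,694 kg, $350,966.94):
Base rate for 44.35 is 26%.
Additional duty on 44.35 from Hesara: +67.4%. Applied ad valorem rate: 26% + 67.4% = 93.4%.
Duty = $350,966.94 × 93.4% = $327,803.12.
Line 2 (05.56, Lormark, 2,712 kg, $131,016.72):
Base rate for 05.56 is 14%.
Duty = $131,016.72 × 14% = $18,342.34.
Line 3 (84.34, Belune, 3,842 units, $34,385.90):
Base rate for 84.34 is 10% + $2.56/unit.
Origin Belune qualifies under the Seria–Belune agreement and 84.34 is covered: preferential rate 6% applies instead.
Duty = $34,385.90 × 6% = $2,063.15.
Total = $327,803.12 + $18,342.34 + $2,063.15 = $348,208.61.

$348,208.61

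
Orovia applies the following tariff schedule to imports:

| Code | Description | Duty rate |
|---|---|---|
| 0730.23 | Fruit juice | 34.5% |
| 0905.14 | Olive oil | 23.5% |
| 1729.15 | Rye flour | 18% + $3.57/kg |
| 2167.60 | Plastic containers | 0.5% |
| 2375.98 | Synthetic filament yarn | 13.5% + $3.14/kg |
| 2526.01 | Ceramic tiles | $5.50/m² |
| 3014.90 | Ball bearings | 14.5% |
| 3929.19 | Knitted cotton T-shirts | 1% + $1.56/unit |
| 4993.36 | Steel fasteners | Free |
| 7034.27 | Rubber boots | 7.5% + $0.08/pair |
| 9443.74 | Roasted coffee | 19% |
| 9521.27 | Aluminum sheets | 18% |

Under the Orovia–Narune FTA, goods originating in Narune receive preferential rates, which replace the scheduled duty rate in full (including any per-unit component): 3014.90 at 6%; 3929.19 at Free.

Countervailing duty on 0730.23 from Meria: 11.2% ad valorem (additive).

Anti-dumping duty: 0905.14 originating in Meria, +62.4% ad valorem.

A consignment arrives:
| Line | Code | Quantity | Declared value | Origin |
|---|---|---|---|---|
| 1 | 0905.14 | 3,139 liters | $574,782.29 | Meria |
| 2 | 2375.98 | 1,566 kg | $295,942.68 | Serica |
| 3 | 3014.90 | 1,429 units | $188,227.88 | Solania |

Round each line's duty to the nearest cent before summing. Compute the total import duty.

Line 1 (0905.14, Meria, 3,139 liters, $574,782.29):
Base rate for 0905.14 is 23.5%.
Additional duty on 0905.14 from Meria: +62.4%. Applied ad valorem rate: 23.5% + 62.4% = 85.9%.
Duty = $574,782.29 × 85.9% = $493,737.99.
Line 2 (2375.98, Serica, 1,566 kg, $295,942.68):
Base rate for 2375.98 is 13.5% + $3.14/kg.
Duty = $295,942.68 × 13.5% + 1,566 × $3.14 = $44,869.50.
Line 3 (3014.90, Solania, 1,429 units, $188,227.88):
Base rate for 3014.90 is 14.5%.
3014.90 has an FTA preferential rate, but origin Solania is not Narune; base rate stands.
Duty = $188,227.88 × 14.5% = $27,293.04.
Total = $493,737.99 + $44,869.50 + $27,293.04 = $565,900.53.

$565,900.53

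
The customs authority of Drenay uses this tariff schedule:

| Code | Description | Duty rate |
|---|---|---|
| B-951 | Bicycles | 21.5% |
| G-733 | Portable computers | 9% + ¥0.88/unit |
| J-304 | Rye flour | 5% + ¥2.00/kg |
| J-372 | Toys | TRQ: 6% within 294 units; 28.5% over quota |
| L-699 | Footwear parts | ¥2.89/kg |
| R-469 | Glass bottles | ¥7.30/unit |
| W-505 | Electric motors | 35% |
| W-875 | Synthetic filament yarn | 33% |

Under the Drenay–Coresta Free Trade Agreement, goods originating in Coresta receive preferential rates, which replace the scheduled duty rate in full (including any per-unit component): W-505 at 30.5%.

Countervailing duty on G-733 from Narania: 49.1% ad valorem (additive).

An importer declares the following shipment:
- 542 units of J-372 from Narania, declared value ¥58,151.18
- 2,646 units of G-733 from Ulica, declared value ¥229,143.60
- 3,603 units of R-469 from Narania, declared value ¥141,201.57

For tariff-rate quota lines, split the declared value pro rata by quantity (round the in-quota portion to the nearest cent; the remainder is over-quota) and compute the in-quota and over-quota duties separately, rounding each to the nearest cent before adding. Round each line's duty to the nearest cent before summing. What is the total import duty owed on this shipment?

Line 1 (J-372, Narania, 542 units, ¥58,151.18):
Code J-372 is under a tariff-rate quota (threshold 294 units). In-quota: 294 units at 6%; over-quota: 248 units at 28.5%.
Pro-rata value split: in-quota = ¥58,151.18 × 294/542 = ¥31,543.26; over-quota = ¥58,151.18 − ¥31,543.26 = ¥26,607.92.
In-quota duty = ¥31,543.26 × 6% = ¥1,892.60. Over-quota duty = ¥26,607.92 × 28.5% = ¥7,583.26.
Line duty = ¥1,892.60 + ¥7,583.26 = ¥9,475.86.
Line 2 (G-733, Ulica, 2,646 units, ¥229,143.60):
Base rate for G-733 is 9% + ¥0.88/unit.
The additional-duty order on G-733 targets Narania, not Ulica; it does not apply.
Duty = ¥229,143.60 × 9% + 2,646 × ¥0.88 = ¥22,951.40.
Line 3 (R-469, Narania, 3,603 units, ¥141,201.57):
Base rate for R-469 is ¥7.30/unit.
Duty = 3,603 × ¥7.30 = ¥26,301.90.
Total = ¥9,475.86 + ¥22,951.40 + ¥26,301.90 = ¥58,729.16.

¥58,729.16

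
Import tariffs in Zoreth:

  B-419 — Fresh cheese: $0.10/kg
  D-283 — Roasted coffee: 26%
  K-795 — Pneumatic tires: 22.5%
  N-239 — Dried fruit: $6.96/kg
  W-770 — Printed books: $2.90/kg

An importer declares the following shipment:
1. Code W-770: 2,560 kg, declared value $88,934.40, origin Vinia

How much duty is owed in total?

$7,424.00

Line 1 (W-770, Vinia, 2,560 kg, $88,934.40):
Base rate for W-770 is $2.90/kg.
Duty = 2,560 × $2.90 = $7,424.00.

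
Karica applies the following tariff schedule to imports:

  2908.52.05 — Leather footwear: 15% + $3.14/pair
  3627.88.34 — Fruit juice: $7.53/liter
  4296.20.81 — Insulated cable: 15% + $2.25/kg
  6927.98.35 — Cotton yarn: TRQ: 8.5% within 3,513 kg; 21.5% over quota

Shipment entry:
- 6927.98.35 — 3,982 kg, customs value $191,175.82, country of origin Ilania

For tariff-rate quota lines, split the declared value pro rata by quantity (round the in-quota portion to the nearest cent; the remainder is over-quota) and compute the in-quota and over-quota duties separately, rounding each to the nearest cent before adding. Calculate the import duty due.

Line 1 (6927.98.35, Ilania, 3,982 kg, $191,175.82):
Code 6927.98.35 is under a tariff-rate quota (threshold 3,513 kg). In-quota: 3,513 kg at 8.5%; over-quota: 469 kg at 21.5%.
Pro-rata value split: in-quota = $191,175.82 × 3,513/3,982 = $168,659.13; over-quota = $191,175.82 − $168,659.13 = $22,516.69.
In-quota duty = $168,659.13 × 8.5% = $14,336.03. Over-quota duty = $22,516.69 × 21.5% = $4,841.09.
Line duty = $14,336.03 + $4,841.09 = $19,177.12.

$19,177.12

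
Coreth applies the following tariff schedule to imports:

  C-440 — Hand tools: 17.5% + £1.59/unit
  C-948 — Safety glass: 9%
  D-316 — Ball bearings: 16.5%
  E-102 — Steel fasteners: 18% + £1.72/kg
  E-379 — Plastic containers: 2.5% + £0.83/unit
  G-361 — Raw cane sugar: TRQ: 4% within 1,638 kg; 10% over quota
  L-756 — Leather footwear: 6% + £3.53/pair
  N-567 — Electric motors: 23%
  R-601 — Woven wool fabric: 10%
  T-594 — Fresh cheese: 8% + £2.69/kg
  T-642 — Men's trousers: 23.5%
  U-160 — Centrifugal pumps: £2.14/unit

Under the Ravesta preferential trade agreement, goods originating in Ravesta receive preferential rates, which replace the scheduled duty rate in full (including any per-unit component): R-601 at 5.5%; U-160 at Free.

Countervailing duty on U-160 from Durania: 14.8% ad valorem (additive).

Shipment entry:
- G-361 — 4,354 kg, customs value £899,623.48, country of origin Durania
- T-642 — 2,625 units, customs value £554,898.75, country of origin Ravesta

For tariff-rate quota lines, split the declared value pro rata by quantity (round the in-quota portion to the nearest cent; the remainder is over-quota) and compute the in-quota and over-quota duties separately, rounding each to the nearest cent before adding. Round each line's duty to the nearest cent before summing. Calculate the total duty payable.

Line 1 (G-361, Durania, 4,354 kg, £899,623.48):
Code G-361 is under a tariff-rate quota (threshold 1,638 kg). In-quota: 1,638 kg at 4%; over-quota: 2,716 kg at 10%.
Pro-rata value split: in-quota = £899,623.48 × 1,638/4,354 = £338,443.56; over-quota = £899,623.48 − £338,443.56 = £561,179.92.
In-quota duty = £338,443.56 × 4% = £13,537.74. Over-quota duty = £561,179.92 × 10% = £56,117.99.
Line duty = £13,537.74 + £56,117.99 = £69,655.73.
Line 2 (T-642, Ravesta, 2,625 units, £554,898.75):
Base rate for T-642 is 23.5%.
Origin Ravesta is the FTA partner but T-642 is not on the preference list; base rate stands.
Duty = £554,898.75 × 23.5% = £130,401.21.
Total = £69,655.73 + £130,401.21 = £200,056.94.

£200,056.94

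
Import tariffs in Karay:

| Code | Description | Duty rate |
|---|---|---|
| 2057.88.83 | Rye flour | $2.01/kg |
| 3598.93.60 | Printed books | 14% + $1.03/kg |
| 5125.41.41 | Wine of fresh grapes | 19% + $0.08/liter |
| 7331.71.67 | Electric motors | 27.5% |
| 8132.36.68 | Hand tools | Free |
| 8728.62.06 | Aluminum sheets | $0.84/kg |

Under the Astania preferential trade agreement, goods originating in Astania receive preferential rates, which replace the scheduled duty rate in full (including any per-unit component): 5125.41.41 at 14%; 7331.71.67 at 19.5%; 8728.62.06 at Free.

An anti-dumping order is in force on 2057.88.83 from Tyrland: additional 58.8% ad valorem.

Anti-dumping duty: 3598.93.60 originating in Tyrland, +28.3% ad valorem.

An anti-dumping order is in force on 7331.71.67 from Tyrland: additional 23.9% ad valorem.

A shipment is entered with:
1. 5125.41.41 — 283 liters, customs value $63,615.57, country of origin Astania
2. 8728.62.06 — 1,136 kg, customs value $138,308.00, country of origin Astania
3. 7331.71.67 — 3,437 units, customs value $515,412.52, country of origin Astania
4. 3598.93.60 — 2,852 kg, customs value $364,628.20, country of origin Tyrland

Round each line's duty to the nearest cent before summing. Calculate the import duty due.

Line 1 (5125.41.41, Astania, 283 liters, $63,615.57):
Base rate for 5125.41.41 is 19% + $0.08/liter.
Origin Astania qualifies under the Karay–Astania agreement and 5125.41.41 is covered: preferential rate 14% applies instead.
Duty = $63,615.57 × 14% = $8,906.18.
Line 2 (8728.62.06, Astania, 1,136 kg, $138,308.00):
Base rate for 8728.62.06 is $0.84/kg.
Origin Astania qualifies under the Karay–Astania agreement and 8728.62.06 is covered: preferential rate Free applies instead.
Duty = $138,308.00 × 0% = $0.00.
Line 3 (7331.71.67, Astania, 3,437 units, $515,412.52):
Base rate for 7331.71.67 is 27.5%.
Origin Astania qualifies under the Karay–Astania agreement and 7331.71.67 is covered: preferential rate 19.5% applies instead.
The additional-duty order on 7331.71.67 targets Tyrland, not Astania; it does not apply.
Duty = $515,412.52 × 19.5% = $100,505.44.
Line 4 (3598.93.60, Tyrland, 2,852 kg, $364,628.20):
Base rate for 3598.93.60 is 14% + $1.03/kg.
Additional duty on 3598.93.60 from Tyrland: +28.3%. Applied ad valorem rate: 14% + 28.3% = 42.3%.
Duty = $364,628.20 × 42.3% + 2,852 × $1.03 = $157,175.29.
Total = $8,906.18 + $0.00 + $100,505.44 + $157,175.29 = $266,586.91.

$266,586.91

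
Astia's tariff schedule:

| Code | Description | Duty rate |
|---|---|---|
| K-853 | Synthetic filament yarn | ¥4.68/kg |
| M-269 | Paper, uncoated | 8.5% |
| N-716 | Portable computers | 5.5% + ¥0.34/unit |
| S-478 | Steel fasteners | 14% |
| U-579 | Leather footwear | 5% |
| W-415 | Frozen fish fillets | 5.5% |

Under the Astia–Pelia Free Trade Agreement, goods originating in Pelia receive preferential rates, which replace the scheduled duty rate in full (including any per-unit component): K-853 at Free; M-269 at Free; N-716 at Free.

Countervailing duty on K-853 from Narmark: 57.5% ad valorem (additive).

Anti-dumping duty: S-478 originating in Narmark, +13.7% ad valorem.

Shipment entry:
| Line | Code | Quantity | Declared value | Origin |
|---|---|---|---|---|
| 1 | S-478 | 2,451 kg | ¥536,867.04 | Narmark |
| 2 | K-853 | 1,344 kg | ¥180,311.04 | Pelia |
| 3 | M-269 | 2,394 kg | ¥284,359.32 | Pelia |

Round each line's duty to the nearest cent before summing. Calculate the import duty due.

¥148,712.17

Line 1 (S-478, Narmark, 2,451 kg, ¥536,867.04):
Base rate for S-478 is 14%.
Additional duty on S-478 from Narmark: +13.7%. Applied ad valorem rate: 14% + 13.7% = 27.7%.
Duty = ¥536,867.04 × 27.7% = ¥148,712.17.
Line 2 (K-853, Pelia, 1,344 kg, ¥180,311.04):
Base rate for K-853 is ¥4.68/kg.
Origin Pelia qualifies under the Astia–Pelia agreement and K-853 is covered: preferential rate Free applies instead.
The additional-duty order on K-853 targets Narmark, not Pelia; it does not apply.
Duty = ¥180,311.04 × 0% = ¥0.00.
Line 3 (M-269, Pelia, 2,394 kg, ¥284,359.32):
Base rate for M-269 is 8.5%.
Origin Pelia qualifies under the Astia–Pelia agreement and M-269 is covered: preferential rate Free applies instead.
Duty = ¥284,359.32 × 0% = ¥0.00.
Total = ¥148,712.17 + ¥0.00 + ¥0.00 = ¥148,712.17.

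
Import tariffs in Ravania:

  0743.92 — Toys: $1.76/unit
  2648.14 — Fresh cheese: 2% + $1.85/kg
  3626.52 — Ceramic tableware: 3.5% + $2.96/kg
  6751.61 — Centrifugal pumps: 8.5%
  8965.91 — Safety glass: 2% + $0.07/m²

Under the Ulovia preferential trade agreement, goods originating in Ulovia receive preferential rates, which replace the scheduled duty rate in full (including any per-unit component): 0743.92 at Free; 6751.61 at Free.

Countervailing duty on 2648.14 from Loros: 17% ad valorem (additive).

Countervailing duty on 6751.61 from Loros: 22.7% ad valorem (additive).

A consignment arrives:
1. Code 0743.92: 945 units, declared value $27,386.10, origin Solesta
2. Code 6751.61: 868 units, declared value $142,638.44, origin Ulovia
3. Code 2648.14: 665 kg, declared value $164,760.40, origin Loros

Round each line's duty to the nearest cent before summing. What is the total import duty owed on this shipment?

Line 1 (0743.92, Solesta, 945 units, $27,386.10):
Base rate for 0743.92 is $1.76/unit.
0743.92 has an FTA preferential rate, but origin Solesta is not Ulovia; base rate stands.
Duty = 945 × $1.76 = $1,663.20.
Line 2 (6751.61, Ulovia, 868 units, $142,638.44):
Base rate for 6751.61 is 8.5%.
Origin Ulovia qualifies under the Ravania–Ulovia agreement and 6751.61 is covered: preferential rate Free applies instead.
The additional-duty order on 6751.61 targets Loros, not Ulovia; it does not apply.
Duty = $142,638.44 × 0% = $0.00.
Line 3 (2648.14, Loros, 665 kg, $164,760.40):
Base rate for 2648.14 is 2% + $1.85/kg.
Additional duty on 2648.14 from Loros: +17%. Applied ad valorem rate: 2% + 17% = 19%.
Duty = $164,760.40 × 19% + 665 × $1.85 = $32,534.73.
Total = $1,663.20 + $0.00 + $32,534.73 = $34,197.93.

$34,197.93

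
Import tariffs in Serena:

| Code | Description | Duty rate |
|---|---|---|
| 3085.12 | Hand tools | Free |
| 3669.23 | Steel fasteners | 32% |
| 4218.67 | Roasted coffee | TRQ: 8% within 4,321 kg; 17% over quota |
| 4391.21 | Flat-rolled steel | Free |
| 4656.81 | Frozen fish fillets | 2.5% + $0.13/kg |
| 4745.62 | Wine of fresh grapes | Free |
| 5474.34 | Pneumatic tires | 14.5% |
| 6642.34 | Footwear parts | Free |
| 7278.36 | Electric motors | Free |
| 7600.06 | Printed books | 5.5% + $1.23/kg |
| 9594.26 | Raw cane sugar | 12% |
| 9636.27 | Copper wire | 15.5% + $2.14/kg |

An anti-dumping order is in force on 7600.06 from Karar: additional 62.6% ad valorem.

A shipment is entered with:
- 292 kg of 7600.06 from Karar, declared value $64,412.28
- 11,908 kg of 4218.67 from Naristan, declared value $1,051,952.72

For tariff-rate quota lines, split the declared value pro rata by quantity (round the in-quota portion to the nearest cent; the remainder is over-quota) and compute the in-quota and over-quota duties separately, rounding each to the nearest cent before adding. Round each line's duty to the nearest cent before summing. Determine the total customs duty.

Line 1 (7600.06, Karar, 292 kg, $64,412.28):
Base rate for 7600.06 is 5.5% + $1.23/kg.
Additional duty on 7600.06 from Karar: +62.6%. Applied ad valorem rate: 5.5% + 62.6% = 68.1%.
Duty = $64,412.28 × 68.1% + 292 × $1.23 = $44,223.92.
Line 2 (4218.67, Naristan, 11,908 kg, $1,051,952.72):
Code 4218.67 is under a tariff-rate quota (threshold 4,321 kg). In-quota: 4,321 kg at 8%; over-quota: 7,587 kg at 17%.
Pro-rata value split: in-quota = $1,051,952.72 × 4,321/11,908 = $381,717.14; over-quota = $1,051,952.72 − $381,717.14 = $670,235.58.
In-quota duty = $381,717.14 × 8% = $30,537.37. Over-quota duty = $670,235.58 × 17% = $113,940.05.
Line duty = $30,537.37 + $113,940.05 = $144,477.42.
Total = $44,223.92 + $144,477.42 = $188,701.34.

$188,701.34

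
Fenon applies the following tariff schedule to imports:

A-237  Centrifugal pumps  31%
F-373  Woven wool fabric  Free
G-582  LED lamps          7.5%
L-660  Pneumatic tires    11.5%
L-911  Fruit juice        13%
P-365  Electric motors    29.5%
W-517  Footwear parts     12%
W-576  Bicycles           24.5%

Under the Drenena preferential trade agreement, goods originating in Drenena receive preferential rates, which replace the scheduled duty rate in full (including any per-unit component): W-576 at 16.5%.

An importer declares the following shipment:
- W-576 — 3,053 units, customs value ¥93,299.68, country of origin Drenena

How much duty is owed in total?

¥15,394.45

Line 1 (W-576, Drenena, 3,053 units, ¥93,299.68):
Base rate for W-576 is 24.5%.
Origin Drenena qualifies under the Fenon–Drenena agreement and W-576 is covered: preferential rate 16.5% applies instead.
Duty = ¥93,299.68 × 16.5% = ¥15,394.45.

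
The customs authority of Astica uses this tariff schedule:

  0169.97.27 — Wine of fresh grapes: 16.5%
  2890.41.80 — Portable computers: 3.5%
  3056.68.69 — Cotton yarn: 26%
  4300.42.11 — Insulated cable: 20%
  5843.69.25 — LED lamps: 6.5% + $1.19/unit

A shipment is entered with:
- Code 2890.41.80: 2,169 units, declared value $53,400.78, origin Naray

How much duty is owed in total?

$1,869.03

Line 1 (2890.41.80, Naray, 2,169 units, $53,400.78):
Base rate for 2890.41.80 is 3.5%.
Duty = $53,400.78 × 3.5% = $1,869.03.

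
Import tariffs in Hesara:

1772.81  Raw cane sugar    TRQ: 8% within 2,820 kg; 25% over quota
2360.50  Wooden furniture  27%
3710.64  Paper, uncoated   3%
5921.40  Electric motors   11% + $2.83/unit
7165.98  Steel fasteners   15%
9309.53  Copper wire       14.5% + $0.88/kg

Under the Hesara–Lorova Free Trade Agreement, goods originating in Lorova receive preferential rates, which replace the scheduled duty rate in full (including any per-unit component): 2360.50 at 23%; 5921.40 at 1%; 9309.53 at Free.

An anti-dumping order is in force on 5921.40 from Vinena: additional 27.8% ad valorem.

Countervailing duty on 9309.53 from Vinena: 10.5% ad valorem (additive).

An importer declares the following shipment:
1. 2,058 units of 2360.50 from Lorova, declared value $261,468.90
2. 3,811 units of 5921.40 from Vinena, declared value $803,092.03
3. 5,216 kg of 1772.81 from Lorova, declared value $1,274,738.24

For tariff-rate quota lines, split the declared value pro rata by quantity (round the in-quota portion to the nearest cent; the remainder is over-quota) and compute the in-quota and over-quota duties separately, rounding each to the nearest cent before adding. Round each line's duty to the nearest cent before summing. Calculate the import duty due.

$584,046.68

Line 1 (2360.50, Lorova, 2,058 units, $261,468.90):
Base rate for 2360.50 is 27%.
Origin Lorova qualifies under the Hesara–Lorova agreement and 2360.50 is covered: preferential rate 23% applies instead.
Duty = $261,468.90 × 23% = $60,137.85.
Line 2 (5921.40, Vinena, 3,811 units, $803,092.03):
Base rate for 5921.40 is 11% + $2.83/unit.
5921.40 has an FTA preferential rate, but origin Vinena is not Lorova; base rate stands.
Additional duty on 5921.40 from Vinena: +27.8%. Applied ad valorem rate: 11% + 27.8% = 38.8%.
Duty = $803,092.03 × 38.8% + 3,811 × $2.83 = $322,384.84.
Line 3 (1772.81, Lorova, 5,216 kg, $1,274,738.24):
Code 1772.81 is under a tariff-rate quota (threshold 2,820 kg). In-quota: 2,820 kg at 8%; over-quota: 2,396 kg at 25%.
Pro-rata value split: in-quota = $1,274,738.24 × 2,820/5,216 = $689,179.80; over-quota = $1,274,738.24 − $689,179.80 = $585,558.44.
In-quota duty = $689,179.80 × 8% = $55,134.38. Over-quota duty = $585,558.44 × 25% = $146,389.61.
Line duty = $55,134.38 + $146,389.61 = $201,523.99.
Total = $60,137.85 + $322,384.84 + $201,523.99 = $584,046.68.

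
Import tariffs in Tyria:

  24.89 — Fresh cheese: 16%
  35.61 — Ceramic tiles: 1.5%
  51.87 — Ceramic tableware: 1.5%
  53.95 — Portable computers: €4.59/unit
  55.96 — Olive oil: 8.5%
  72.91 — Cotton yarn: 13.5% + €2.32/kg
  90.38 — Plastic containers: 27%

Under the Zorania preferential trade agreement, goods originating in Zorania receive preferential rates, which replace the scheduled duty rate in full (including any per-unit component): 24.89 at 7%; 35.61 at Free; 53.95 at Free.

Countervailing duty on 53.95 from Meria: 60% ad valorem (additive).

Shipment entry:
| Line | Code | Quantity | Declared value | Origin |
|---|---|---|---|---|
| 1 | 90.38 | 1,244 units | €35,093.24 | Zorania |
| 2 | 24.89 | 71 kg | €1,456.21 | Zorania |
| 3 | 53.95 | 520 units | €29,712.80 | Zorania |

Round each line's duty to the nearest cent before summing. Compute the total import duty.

Line 1 (90.38, Zorania, 1,244 units, €35,093.24):
Base rate for 90.38 is 27%.
Origin Zorania is the FTA partner but 90.38 is not on the preference list; base rate stands.
Duty = €35,093.24 × 27% = €9,475.17.
Line 2 (24.89, Zorania, 71 kg, €1,456.21):
Base rate for 24.89 is 16%.
Origin Zorania qualifies under the Tyria–Zorania agreement and 24.89 is covered: preferential rate 7% applies instead.
Duty = €1,456.21 × 7% = €101.93.
Line 3 (53.95, Zorania, 520 units, €29,712.80):
Base rate for 53.95 is €4.59/unit.
Origin Zorania qualifies under the Tyria–Zorania agreement and 53.95 is covered: preferential rate Free applies instead.
The additional-duty order on 53.95 targets Meria, not Zorania; it does not apply.
Duty = €29,712.80 × 0% = €0.00.
Total = €9,475.17 + €101.93 + €0.00 = €9,577.10.

€9,577.10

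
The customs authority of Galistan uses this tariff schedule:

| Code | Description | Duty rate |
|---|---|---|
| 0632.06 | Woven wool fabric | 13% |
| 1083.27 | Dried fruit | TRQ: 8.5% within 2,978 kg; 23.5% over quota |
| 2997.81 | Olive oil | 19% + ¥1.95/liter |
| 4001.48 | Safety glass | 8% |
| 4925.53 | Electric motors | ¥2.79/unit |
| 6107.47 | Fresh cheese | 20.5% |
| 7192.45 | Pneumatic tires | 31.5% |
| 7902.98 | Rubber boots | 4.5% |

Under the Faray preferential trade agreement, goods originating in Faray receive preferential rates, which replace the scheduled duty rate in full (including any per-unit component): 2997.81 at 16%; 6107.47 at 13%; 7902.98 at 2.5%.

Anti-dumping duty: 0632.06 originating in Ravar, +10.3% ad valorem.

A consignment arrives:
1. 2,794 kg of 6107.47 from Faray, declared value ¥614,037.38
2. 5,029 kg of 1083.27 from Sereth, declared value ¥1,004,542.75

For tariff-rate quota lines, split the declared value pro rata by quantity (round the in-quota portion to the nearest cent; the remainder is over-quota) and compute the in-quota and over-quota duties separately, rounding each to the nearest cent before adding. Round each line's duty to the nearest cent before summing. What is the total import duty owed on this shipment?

¥226,664.08

Line 1 (6107.47, Faray, 2,794 kg, ¥614,037.38):
Base rate for 6107.47 is 20.5%.
Origin Faray qualifies under the Galistan–Faray agreement and 6107.47 is covered: preferential rate 13% applies instead.
Duty = ¥614,037.38 × 13% = ¥79,824.86.
Line 2 (1083.27, Sereth, 5,029 kg, ¥1,004,542.75):
Code 1083.27 is under a tariff-rate quota (threshold 2,978 kg). In-quota: 2,978 kg at 8.5%; over-quota: 2,051 kg at 23.5%.
Pro-rata value split: in-quota = ¥1,004,542.75 × 2,978/5,029 = ¥594,855.50; over-quota = ¥1,004,542.75 − ¥594,855.50 = ¥409,687.25.
In-quota duty = ¥594,855.50 × 8.5% = ¥50,562.72. Over-quota duty = ¥409,687.25 × 23.5% = ¥96,276.50.
Line duty = ¥50,562.72 + ¥96,276.50 = ¥146,839.22.
Total = ¥79,824.86 + ¥146,839.22 = ¥226,664.08.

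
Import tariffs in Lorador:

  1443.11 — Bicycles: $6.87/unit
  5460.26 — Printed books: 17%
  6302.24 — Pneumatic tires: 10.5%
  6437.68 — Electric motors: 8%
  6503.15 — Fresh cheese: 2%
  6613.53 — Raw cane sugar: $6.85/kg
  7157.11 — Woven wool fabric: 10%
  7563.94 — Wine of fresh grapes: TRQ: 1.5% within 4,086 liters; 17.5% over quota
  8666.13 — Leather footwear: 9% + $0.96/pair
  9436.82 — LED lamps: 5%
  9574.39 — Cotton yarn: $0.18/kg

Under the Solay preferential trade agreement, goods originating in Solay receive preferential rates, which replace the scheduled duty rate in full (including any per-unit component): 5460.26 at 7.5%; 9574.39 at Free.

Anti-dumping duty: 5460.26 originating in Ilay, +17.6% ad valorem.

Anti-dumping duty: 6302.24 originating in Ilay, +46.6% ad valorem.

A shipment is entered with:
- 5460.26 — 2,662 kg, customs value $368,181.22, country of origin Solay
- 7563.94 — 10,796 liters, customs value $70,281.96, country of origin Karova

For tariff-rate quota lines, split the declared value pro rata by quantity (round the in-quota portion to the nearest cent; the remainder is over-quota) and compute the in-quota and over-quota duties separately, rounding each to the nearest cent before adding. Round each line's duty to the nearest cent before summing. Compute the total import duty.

Line 1 (5460.26, Solay, 2,662 kg, $368,181.22):
Base rate for 5460.26 is 17%.
Origin Solay qualifies under the Lorador–Solay agreement and 5460.26 is covered: preferential rate 7.5% applies instead.
The additional-duty order on 5460.26 targets Ilay, not Solay; it does not apply.
Duty = $368,181.22 × 7.5% = $27,613.59.
Line 2 (7563.94, Karova, 10,796 liters, $70,281.96):
Code 7563.94 is under a tariff-rate quota (threshold 4,086 liters). In-quota: 4,086 liters at 1.5%; over-quota: 6,710 liters at 17.5%.
Pro-rata value split: in-quota = $70,281.96 × 4,086/10,796 = $26,599.86; over-quota = $70,281.96 − $26,599.86 = $43,682.10.
In-quota duty = $26,599.86 × 1.5% = $399.00. Over-quota duty = $43,682.10 × 17.5% = $7,644.37.
Line duty = $399.00 + $7,644.37 = $8,043.37.
Total = $27,613.59 + $8,043.37 = $35,656.96.

$35,656.96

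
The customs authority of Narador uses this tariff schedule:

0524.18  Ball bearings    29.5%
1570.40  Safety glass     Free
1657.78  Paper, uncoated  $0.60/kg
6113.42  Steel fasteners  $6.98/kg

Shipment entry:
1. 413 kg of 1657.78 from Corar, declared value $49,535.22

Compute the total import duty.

$247.80

Line 1 (1657.78, Corar, 413 kg, $49,535.22):
Base rate for 1657.78 is $0.60/kg.
Duty = 413 × $0.60 = $247.80.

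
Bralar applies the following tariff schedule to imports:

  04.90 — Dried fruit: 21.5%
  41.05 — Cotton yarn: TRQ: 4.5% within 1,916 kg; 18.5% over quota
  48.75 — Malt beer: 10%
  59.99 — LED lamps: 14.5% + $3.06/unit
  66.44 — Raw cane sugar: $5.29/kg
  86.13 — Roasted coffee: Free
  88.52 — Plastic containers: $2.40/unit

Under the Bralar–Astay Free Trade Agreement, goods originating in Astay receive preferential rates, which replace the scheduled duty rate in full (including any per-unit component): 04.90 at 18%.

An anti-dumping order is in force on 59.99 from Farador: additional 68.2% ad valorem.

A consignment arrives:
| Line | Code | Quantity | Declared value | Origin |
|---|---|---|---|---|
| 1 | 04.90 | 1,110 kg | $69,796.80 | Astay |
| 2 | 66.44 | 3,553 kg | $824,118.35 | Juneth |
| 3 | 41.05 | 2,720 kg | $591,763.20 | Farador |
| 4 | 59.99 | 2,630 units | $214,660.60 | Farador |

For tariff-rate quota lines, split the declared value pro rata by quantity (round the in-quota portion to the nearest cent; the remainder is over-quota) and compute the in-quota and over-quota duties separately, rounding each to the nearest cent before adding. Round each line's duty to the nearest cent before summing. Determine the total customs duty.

$268,048.80

Line 1 (04.90, Astay, 1,110 kg, $69,796.80):
Base rate for 04.90 is 21.5%.
Origin Astay qualifies under the Bralar–Astay agreement and 04.90 is covered: preferential rate 18% applies instead.
Duty = $69,796.80 × 18% = $12,563.42.
Line 2 (66.44, Juneth, 3,553 kg, $824,118.35):
Base rate for 66.44 is $5.29/kg.
Duty = 3,553 × $5.29 = $18,795.37.
Line 3 (41.05, Farador, 2,720 kg, $591,763.20):
Code 41.05 is under a tariff-rate quota (threshold 1,916 kg). In-quota: 1,916 kg at 4.5%; over-quota: 804 kg at 18.5%.
Pro-rata value split: in-quota = $591,763.20 × 1,916/2,720 = $416,844.96; over-quota = $591,763.20 − $416,844.96 = $174,918.24.
In-quota duty = $416,844.96 × 4.5% = $18,758.02. Over-quota duty = $174,918.24 × 18.5% = $32,359.87.
Line duty = $18,758.02 + $32,359.87 = $51,117.89.
Line 4 (59.99, Farador, 2,630 units, $214,660.60):
Base rate for 59.99 is 14.5% + $3.06/unit.
Additional duty on 59.99 from Farador: +68.2%. Applied ad valorem rate: 14.5% + 68.2% = 82.7%.
Duty = $214,660.60 × 82.7% + 2,630 × $3.06 = $185,572.12.
Total = $12,563.42 + $18,795.37 + $51,117.89 + $185,572.12 = $268,048.80.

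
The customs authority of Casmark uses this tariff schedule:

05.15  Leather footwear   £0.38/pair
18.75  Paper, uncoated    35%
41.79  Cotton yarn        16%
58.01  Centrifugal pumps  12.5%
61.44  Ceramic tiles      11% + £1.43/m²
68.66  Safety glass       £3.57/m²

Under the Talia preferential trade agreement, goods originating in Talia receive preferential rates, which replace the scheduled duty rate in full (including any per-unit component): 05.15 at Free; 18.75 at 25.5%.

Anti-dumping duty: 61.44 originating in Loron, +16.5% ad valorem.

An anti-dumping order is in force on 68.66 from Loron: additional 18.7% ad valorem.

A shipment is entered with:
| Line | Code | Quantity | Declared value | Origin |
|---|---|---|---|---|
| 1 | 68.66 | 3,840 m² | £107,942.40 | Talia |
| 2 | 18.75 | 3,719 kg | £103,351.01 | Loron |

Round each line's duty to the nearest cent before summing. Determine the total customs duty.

Line 1 (68.66, Talia, 3,840 m², £107,942.40):
Base rate for 68.66 is £3.57/m².
Origin Talia is the FTA partner but 68.66 is not on the preference list; base rate stands.
The additional-duty order on 68.66 targets Loron, not Talia; it does not apply.
Duty = 3,840 × £3.57 = £13,708.80.
Line 2 (18.75, Loron, 3,719 kg, £103,351.01):
Base rate for 18.75 is 35%.
18.75 has an FTA preferential rate, but origin Loron is not Talia; base rate stands.
Duty = £103,351.01 × 35% = £36,172.85.
Total = £13,708.80 + £36,172.85 = £49,881.65.

£49,881.65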